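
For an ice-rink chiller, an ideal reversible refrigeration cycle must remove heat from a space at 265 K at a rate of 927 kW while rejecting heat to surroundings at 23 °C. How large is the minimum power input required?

T_H = 23 °C → 23 + 273.15 = 296.15 K.
COP_R = T_C/(T_H − T_C) = 265.00/31.15 = 8.5072.
W = Q_C/COP_R = 927/8.5072 = 109.0 kW.

Ẇ_in ≈ 109.0 kW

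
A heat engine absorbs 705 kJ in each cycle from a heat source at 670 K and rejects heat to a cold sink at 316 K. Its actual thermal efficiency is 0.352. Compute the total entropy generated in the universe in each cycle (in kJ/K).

W = η·Q_H = 0.352 × 705 = 248.2 kJ, so Q_C = Q_H − W = 456.8 kJ.
The hot reservoir loses entropy Q_H/T_H = 705/670.00 = 1.052 kJ/K; the cold reservoir gains Q_C/T_C = 456.8/316.00 = 1.446 kJ/K.
ΔS_univ = −Q_H/T_H + Q_C/T_C = 0.393 kJ/K (> 0, since η = 0.352 < η_Carnot = 0.528).

ΔS_univ ≈ 0.393 kJ/K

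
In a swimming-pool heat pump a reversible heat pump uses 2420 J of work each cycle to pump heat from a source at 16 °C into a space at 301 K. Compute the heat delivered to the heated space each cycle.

T_C = 16 °C → 16 + 273.15 = 289.15 K.
The Carnot heat-pump COP is COP_HP = T_H/(T_H − T_C) = 301.00/11.85 = 25.4008.
Q_H = COP_HP · W = 25.4008 × 2420 = 61500 J.

Q_H ≈ 61500 J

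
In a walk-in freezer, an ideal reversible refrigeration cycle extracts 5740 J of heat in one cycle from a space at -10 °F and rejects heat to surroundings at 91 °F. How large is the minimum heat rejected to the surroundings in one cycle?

T_H = 91 °F → (91 − 32) × 5/9 = 32.78 °C = 305.93 K.
T_C = -10 °F → (-10 − 32) × 5/9 = -23.33 °C = 249.82 K.
For a reversible cycle Q_H/Q_C = T_H/T_C, so Q_H = Q_C·T_H/T_C = 5740 × 305.93/249.82 = 7030 J.

Q_H ≈ 7030 J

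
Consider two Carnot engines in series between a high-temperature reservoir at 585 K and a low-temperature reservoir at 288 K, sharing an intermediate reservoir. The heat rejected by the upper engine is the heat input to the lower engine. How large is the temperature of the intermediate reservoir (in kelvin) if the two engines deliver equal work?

For reversible stages Q_m = Q_H·(T_m/T_H). Setting W₁ = Q_H(1 − T_m/T_H) equal to W₂ = Q_m(1 − T_C/T_m) = Q_H·(T_m − T_C)/T_H gives T_H − T_m = T_m − T_C, so T_m = (T_H + T_C)/2 = (585.00 + 288.00)/2 = 436 K.

T_m ≈ 436 K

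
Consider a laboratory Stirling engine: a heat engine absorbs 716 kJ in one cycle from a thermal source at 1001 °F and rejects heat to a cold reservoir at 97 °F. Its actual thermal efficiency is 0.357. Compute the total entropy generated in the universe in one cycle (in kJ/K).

T_H = 1001 °F → (1001 − 32) × 5/9 = 538.33 °C = 811.48 K.
T_C = 97 °F → (97 − 32) × 5/9 = 36.11 °C = 309.26 K.
W = η·Q_H = 0.357 × 716 = 255.6 kJ, so Q_C = Q_H − W = 460.4 kJ.
Entropy balance on the reservoirs: −Q_H/T_H = -0.8823 kJ/K, +Q_C/T_C = 1.489 kJ/K.
ΔS_univ = −Q_H/T_H + Q_C/T_C = 0.606 kJ/K (> 0, since η = 0.357 < η_Carnot = 0.619).

ΔS_univ ≈ 0.606 kJ/K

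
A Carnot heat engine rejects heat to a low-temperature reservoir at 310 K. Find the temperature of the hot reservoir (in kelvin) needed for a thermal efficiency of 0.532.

T_H ≈ 662 K

From η = 1 − T_C/T_H, solving for T_H gives T_H = T_C/(1 − η) = 310.00/(1 − 0.532) = 662 K.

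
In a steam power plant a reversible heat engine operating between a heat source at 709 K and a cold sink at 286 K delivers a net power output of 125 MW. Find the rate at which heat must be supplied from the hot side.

Since the cycle is reversible, η = 1 − T_C/T_H = 1 − 286.00/709.00 = 0.5966.
Q_H = W/η = 125/0.5966 = 209.5 MW.

Q̇_H ≈ 209.5 MW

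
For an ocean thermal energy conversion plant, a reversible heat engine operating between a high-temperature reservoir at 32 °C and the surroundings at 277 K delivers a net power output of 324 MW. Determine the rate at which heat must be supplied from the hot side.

T_H = 32 °C → 32 + 273.15 = 305.15 K.
Carnot efficiency: η = 1 − T_C/T_H = 1 − 277.00/305.15 = 0.0922.
Q_H = W/η = 324/0.0922 = 3510 MW.

Q̇_H ≈ 3510 MW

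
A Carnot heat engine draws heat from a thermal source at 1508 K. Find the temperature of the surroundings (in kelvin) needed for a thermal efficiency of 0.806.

T_C ≈ 293 K

From η = 1 − T_C/T_H, T_C = T_H·(1 − η) = 1508.00 × (1 − 0.806) = 293 K.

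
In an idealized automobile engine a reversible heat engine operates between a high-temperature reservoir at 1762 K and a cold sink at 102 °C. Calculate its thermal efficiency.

η ≈ 0.787

T_C = 102 °C → 102 + 273.15 = 375.15 K.
Since the cycle is reversible, η = 1 − T_C/T_H = 1 − 375.15/1762.00 = 0.787.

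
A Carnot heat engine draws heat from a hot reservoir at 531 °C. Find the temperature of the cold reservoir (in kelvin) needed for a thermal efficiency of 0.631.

T_C ≈ 297 K

T_H = 531 °C → 531 + 273.15 = 804.15 K.
From η = 1 − T_C/T_H, T_C = T_H·(1 − η) = 804.15 × (1 − 0.631) = 297 K.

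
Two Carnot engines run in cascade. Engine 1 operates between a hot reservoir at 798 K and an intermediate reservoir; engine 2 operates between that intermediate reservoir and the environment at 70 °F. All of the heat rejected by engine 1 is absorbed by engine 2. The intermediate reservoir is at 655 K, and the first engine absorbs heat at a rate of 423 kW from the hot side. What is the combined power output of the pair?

T_C = 70 °F → (70 − 32) × 5/9 = 21.11 °C = 294.26 K.
Two reversible stages in series are equivalent to a single Carnot engine between T_H and T_C, so η_total = 1 − T_C/T_H = 1 − 294.26/798.00 = 0.6313.
W_total = η_total · Q_H = 0.6313 × 423 = 267 kW.

Ẇ_total ≈ 267 kW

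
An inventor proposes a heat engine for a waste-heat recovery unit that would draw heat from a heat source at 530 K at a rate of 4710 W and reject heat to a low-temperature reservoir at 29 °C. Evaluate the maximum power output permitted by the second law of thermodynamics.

Ẇ_max ≈ 2025 W

T_C = 29 °C → 29 + 273.15 = 302.15 K.
No engine can exceed the Carnot limit: η_max = 1 − T_C/T_H = 1 − 302.15/530.00 = 0.4299.
W_max = η_max · Q_H = 0.4299 × 4710 = 2025 W.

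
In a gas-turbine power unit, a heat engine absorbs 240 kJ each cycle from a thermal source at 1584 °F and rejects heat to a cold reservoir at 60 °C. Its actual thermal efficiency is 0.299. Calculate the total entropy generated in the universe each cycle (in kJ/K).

ΔS_univ ≈ 0.2936 kJ/K

T_H = 1584 °F → (1584 − 32) × 5/9 = 862.22 °C = 1135.37 K.
T_C = 60 °C → 60 + 273.15 = 333.15 K.
W = η·Q_H = 0.299 × 240 = 71.76 kJ, so Q_C = Q_H − W = 168.2 kJ.
The hot reservoir loses entropy Q_H/T_H = 240/1135.37 = 0.2114 kJ/K; the cold reservoir gains Q_C/T_C = 168.2/333.15 = 0.5050 kJ/K.
ΔS_univ = −Q_H/T_H + Q_C/T_C = 0.2936 kJ/K (> 0, since η = 0.299 < η_Carnot = 0.707).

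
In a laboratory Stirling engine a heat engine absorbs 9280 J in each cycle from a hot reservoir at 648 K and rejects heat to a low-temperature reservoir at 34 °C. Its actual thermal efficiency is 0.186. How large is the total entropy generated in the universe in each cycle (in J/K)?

T_C = 34 °C → 34 + 273.15 = 307.15 K.
W = η·Q_H = 0.186 × 9280 = 1726 J, so Q_C = Q_H − W = 7554 J.
The hot reservoir loses entropy Q_H/T_H = 9280/648.00 = 14.32 J/K; the cold reservoir gains Q_C/T_C = 7554/307.15 = 24.59 J/K.
ΔS_univ = −Q_H/T_H + Q_C/T_C = 10.3 J/K (> 0, since η = 0.186 < η_Carnot = 0.526).

ΔS_univ ≈ 10.3 J/K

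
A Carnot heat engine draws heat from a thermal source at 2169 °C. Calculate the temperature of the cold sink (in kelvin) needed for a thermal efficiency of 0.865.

T_C ≈ 330 K

T_H = 2169 °C → 2169 + 273.15 = 2442.15 K.
From η = 1 − T_C/T_H, T_C = T_H·(1 − η) = 2442.15 × (1 − 0.865) = 330 K.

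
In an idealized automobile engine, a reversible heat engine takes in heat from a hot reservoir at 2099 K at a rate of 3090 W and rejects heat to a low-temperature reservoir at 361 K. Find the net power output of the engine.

Ẇ ≈ 2560 W

Carnot efficiency: η = 1 − T_C/T_H = 1 − 361.00/2099.00 = 0.8280.
W = η·Q_H = 0.8280 × 3090 = 2560 W.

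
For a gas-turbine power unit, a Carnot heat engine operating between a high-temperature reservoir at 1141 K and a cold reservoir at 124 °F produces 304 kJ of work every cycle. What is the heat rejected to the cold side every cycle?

T_C = 124 °F → (124 − 32) × 5/9 = 51.11 °C = 324.26 K.
For a reversible engine, η = 1 − T_C/T_H = 1 − 324.26/1141.00 = 0.7158.
Since Q_C/Q_H = T_C/T_H and Q_H = W/η, Q_C = W·T_C/(T_H − T_C) = 304 × 324.26/816.74 = 121 kJ.

Q_C ≈ 121 kJ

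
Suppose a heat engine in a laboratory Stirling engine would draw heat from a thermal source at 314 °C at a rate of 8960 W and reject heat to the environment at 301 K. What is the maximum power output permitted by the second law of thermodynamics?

T_H = 314 °C → 314 + 273.15 = 587.15 K.
The second-law ceiling is the Carnot efficiency, η_max = 1 − T_C/T_H = 1 − 301.00/587.15 = 0.4874.
W_max = η_max · Q_H = 0.4874 × 8960 = 4367 W.

Ẇ_max ≈ 4367 W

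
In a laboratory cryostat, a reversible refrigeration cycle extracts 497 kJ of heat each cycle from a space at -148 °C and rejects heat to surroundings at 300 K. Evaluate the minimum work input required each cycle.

T_C = -148 °C → -148 + 273.15 = 125.15 K.
The reversible coefficient of performance is COP_R = T_C/(T_H − T_C) = 125.15/174.85 = 0.7158.
W = Q_C/COP_R = 497/0.7158 = 694 kJ.

W_in ≈ 694 kJ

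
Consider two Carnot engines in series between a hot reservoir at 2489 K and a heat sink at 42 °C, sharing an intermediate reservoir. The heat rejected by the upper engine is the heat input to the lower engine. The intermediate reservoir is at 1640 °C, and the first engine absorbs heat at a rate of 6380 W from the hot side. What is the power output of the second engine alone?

T_C = 42 °C → 42 + 273.15 = 315.15 K.
T_m = 1640 °C → 1640 + 273.15 = 1913.15 K.
Heat entering the second stage: Q_m = Q_H·(T_m/T_H) = 6380 × 1913.15/2489.00 = 4904 W.
Second-stage efficiency η₂ = 1 − T_C/T_m = 1 − 315.15/1913.15 = 0.8353, so W₂ = η₂·Q_m = 4096 W.

Ẇ₂ ≈ 4096 W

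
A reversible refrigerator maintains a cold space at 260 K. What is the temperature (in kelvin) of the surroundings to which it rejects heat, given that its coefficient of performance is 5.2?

T_H ≈ 310 K

COP_R = T_C/(T_H − T_C) ⇒ T_H = T_C·(1 + 1/COP_R) = 260.00 × (1 + 1/5.2) = 310 K.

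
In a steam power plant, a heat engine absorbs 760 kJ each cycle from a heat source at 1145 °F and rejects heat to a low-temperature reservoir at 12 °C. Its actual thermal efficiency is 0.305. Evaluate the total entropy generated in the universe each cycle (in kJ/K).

ΔS_univ ≈ 0.9998 kJ/K

T_H = 1145 °F → (1145 − 32) × 5/9 = 618.33 °C = 891.48 K.
T_C = 12 °C → 12 + 273.15 = 285.15 K.
W = η·Q_H = 0.305 × 760 = 231.8 kJ, so Q_C = Q_H − W = 528.2 kJ.
The hot reservoir loses entropy Q_H/T_H = 760/891.48 = 0.8525 kJ/K; the cold reservoir gains Q_C/T_C = 528.2/285.15 = 1.852 kJ/K.
ΔS_univ = −Q_H/T_H + Q_C/T_C = 0.9998 kJ/K (> 0, since η = 0.305 < η_Carnot = 0.680).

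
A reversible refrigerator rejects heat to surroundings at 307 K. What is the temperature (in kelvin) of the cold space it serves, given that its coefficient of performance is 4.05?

COP_R = T_C/(T_H − T_C) ⇒ T_C = T_H·COP_R/(1 + COP_R) = 307.00 × 4.05/(1 + 4.05) = 246 K.

T_C ≈ 246 K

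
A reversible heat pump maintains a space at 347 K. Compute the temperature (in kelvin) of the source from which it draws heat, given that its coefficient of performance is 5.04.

COP_HP = T_H/(T_H − T_C) ⇒ T_C = T_H·(COP_HP − 1)/COP_HP = 347.00 × (5.04 − 1)/5.04 = 278.2 K.

T_C ≈ 278.2 K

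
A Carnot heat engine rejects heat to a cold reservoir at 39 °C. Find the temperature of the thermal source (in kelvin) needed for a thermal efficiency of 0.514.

T_H ≈ 642.3 K

T_C = 39 °C → 39 + 273.15 = 312.15 K.
From η = 1 − T_C/T_H, solving for T_H gives T_H = T_C/(1 − η) = 312.15/(1 − 0.514) = 642.3 K.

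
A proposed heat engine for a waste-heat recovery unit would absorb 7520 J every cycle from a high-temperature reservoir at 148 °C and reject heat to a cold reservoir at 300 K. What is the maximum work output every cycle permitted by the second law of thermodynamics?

W_max ≈ 2163 J

T_H = 148 °C → 148 + 273.15 = 421.15 K.
By the Carnot theorem, η_max = 1 − T_C/T_H = 1 − 300.00/421.15 = 0.2877.
W_max = η_max · Q_H = 0.2877 × 7520 = 2163 J.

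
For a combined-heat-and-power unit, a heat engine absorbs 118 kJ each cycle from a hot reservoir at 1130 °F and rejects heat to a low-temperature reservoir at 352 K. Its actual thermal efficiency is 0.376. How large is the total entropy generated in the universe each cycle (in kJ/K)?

ΔS_univ ≈ 0.07557 kJ/K

T_H = 1130 °F → (1130 − 32) × 5/9 = 610.00 °C = 883.15 K.
W = η·Q_H = 0.376 × 118 = 44.37 kJ, so Q_C = Q_H − W = 73.63 kJ.
The hot reservoir loses entropy Q_H/T_H = 118/883.15 = 0.1336 kJ/K; the cold reservoir gains Q_C/T_C = 73.63/352.00 = 0.2092 kJ/K.
ΔS_univ = −Q_H/T_H + Q_C/T_C = 0.07557 kJ/K (> 0, since η = 0.376 < η_Carnot = 0.601).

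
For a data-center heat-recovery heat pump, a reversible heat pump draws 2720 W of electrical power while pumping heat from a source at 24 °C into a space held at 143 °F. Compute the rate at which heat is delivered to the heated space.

Q̇_H ≈ 24200 W

T_H = 143 °F → (143 − 32) × 5/9 = 61.67 °C = 334.82 K.
T_C = 24 °C → 24 + 273.15 = 297.15 K.
For a reversible heat pump, COP_HP = T_H/(T_H − T_C) = 334.82/37.67 = 8.8889.
Q_H = COP_HP · W = 8.8889 × 2720 = 24200 W.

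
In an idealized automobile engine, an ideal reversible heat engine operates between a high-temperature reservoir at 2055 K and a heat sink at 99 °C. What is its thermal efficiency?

η ≈ 0.819

T_C = 99 °C → 99 + 273.15 = 372.15 K.
The Carnot efficiency is η = 1 − T_C/T_H = 1 − 372.15/2055.00 = 0.819.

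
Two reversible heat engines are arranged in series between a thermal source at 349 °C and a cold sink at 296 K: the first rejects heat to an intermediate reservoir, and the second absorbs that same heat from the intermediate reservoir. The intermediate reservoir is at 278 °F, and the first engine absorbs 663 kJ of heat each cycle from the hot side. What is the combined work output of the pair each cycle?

W_total ≈ 347.6 kJ

T_H = 349 °C → 349 + 273.15 = 622.15 K.
Two reversible stages in series are equivalent to a single Carnot engine between T_H and T_C, so η_total = 1 − T_C/T_H = 1 − 296.00/622.15 = 0.5242.
W_total = η_total · Q_H = 0.5242 × 663 = 347.6 kJ.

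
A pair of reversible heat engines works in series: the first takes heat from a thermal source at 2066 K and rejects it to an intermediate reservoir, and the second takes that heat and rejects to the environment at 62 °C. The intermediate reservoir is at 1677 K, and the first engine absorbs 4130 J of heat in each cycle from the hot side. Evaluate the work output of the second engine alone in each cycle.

W₂ ≈ 2680 J

T_C = 62 °C → 62 + 273.15 = 335.15 K.
Heat entering the second stage: Q_m = Q_H·(T_m/T_H) = 4130 × 1677.00/2066.00 = 3350 J.
Second-stage efficiency η₂ = 1 − T_C/T_m = 1 − 335.15/1677.00 = 0.8001, so W₂ = η₂·Q_m = 2680 J.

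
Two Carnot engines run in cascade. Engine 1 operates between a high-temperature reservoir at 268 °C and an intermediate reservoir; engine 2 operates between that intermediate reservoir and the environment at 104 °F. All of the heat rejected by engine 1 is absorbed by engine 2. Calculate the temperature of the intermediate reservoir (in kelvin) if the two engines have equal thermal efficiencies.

T_m ≈ 411.7 K

T_H = 268 °C → 268 + 273.15 = 541.15 K.
T_C = 104 °F → (104 − 32) × 5/9 = 40.00 °C = 313.15 K.
Equal efficiencies require 1 − T_m/T_H = 1 − T_C/T_m, i.e. T_m/T_H = T_C/T_m, so T_m = √(T_H·T_C) = √(541.15 × 313.15) = 411.7 K.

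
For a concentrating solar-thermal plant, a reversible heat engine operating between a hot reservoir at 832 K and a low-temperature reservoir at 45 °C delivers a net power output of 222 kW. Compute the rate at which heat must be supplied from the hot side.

T_C = 45 °C → 45 + 273.15 = 318.15 K.
The Carnot efficiency is η = 1 − T_C/T_H = 1 − 318.15/832.00 = 0.6176.
Q_H = W/η = 222/0.6176 = 359.5 kW.

Q̇_H ≈ 359.5 kW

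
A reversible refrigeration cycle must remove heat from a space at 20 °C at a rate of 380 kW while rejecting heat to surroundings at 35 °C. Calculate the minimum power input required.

T_H = 35 °C → 35 + 273.15 = 308.15 K.
T_C = 20 °C → 20 + 273.15 = 293.15 K.
The reversible coefficient of performance is COP_R = T_C/(T_H − T_C) = 293.15/15.00 = 19.5433.
W = Q_C/COP_R = 380/19.5433 = 19.44 kW.

Ẇ_in ≈ 19.44 kW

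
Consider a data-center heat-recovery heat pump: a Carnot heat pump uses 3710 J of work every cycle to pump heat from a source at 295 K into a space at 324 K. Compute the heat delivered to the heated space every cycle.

Reversible heating COP: COP_HP = T_H/(T_H − T_C) = 324.00/29.00 = 11.1724.
Q_H = COP_HP · W = 11.1724 × 3710 = 41450 J.

Q_H ≈ 41450 J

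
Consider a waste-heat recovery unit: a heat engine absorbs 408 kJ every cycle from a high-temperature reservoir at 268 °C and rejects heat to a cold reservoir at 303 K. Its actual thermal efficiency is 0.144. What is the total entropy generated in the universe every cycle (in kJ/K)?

T_H = 268 °C → 268 + 273.15 = 541.15 K.
W = η·Q_H = 0.144 × 408 = 58.75 kJ, so Q_C = Q_H − W = 349.2 kJ.
The hot reservoir loses entropy Q_H/T_H = 408/541.15 = 0.7539 kJ/K; the cold reservoir gains Q_C/T_C = 349.2/303.00 = 1.153 kJ/K.
ΔS_univ = −Q_H/T_H + Q_C/T_C = 0.399 kJ/K (> 0, since η = 0.144 < η_Carnot = 0.440).

ΔS_univ ≈ 0.399 kJ/K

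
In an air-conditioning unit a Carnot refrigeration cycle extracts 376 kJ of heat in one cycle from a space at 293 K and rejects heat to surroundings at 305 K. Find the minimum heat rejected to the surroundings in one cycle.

For a reversible cycle Q_H/Q_C = T_H/T_C, so Q_H = Q_C·T_H/T_C = 376 × 305.00/293.00 = 391 kJ.

Q_H ≈ 391 kJ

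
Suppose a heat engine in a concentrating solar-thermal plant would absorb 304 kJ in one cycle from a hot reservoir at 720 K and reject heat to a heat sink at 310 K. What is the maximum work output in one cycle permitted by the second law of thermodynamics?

The upper bound on efficiency is η_max = 1 − T_C/T_H = 1 − 310.00/720.00 = 0.5694.
W_max = η_max · Q_H = 0.5694 × 304 = 173 kJ.

W_max ≈ 173 kJ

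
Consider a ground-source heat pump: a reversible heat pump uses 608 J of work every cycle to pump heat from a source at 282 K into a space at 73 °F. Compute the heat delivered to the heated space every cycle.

T_H = 73 °F → (73 − 32) × 5/9 = 22.78 °C = 295.93 K.
For a reversible heat pump, COP_HP = T_H/(T_H − T_C) = 295.93/13.93 = 21.2473.
Q_H = COP_HP · W = 21.2473 × 608 = 12900 J.

Q_H ≈ 12900 J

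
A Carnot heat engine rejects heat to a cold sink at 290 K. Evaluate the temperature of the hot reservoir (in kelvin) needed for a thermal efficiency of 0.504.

T_H ≈ 585 K

From η = 1 − T_C/T_H, solving for T_H gives T_H = T_C/(1 − η) = 290.00/(1 − 0.504) = 585 K.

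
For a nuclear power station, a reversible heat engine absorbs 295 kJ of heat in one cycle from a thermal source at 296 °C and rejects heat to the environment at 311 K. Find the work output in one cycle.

W ≈ 133.8 kJ

T_H = 296 °C → 296 + 273.15 = 569.15 K.
Carnot efficiency: η = 1 − T_C/T_H = 1 − 311.00/569.15 = 0.4536.
W = η·Q_H = 0.4536 × 295 = 133.8 kJ.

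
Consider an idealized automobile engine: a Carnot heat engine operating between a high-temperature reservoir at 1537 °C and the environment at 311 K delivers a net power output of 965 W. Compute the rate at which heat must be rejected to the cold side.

T_H = 1537 °C → 1537 + 273.15 = 1810.15 K.
η_rev = 1 − T_C/T_H = 1 − 311.00/1810.15 = 0.8282.
Since Q_C/Q_H = T_C/T_H and Q_H = W/η, Q_C = W·T_C/(T_H − T_C) = 965 × 311.00/1499.15 = 200 W.

Q̇_C ≈ 200 W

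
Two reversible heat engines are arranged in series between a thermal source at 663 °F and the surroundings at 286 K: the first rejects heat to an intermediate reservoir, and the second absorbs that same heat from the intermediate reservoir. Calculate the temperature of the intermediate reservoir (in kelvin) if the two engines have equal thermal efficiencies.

T_H = 663 °F → (663 − 32) × 5/9 = 350.56 °C = 623.71 K.
Equal efficiencies require 1 − T_m/T_H = 1 − T_C/T_m, i.e. T_m/T_H = T_C/T_m, so T_m = √(T_H·T_C) = √(623.71 × 286.00) = 422 K.

T_m ≈ 422 K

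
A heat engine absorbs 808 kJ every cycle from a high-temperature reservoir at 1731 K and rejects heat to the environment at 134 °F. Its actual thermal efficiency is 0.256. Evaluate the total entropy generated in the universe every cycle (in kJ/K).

T_C = 134 °F → (134 − 32) × 5/9 = 56.67 °C = 329.82 K.
W = η·Q_H = 0.256 × 808 = 206.8 kJ, so Q_C = Q_H − W = 601.2 kJ.
The hot reservoir loses entropy Q_H/T_H = 808/1731.00 = 0.4668 kJ/K; the cold reservoir gains Q_C/T_C = 601.2/329.82 = 1.823 kJ/K.
ΔS_univ = −Q_H/T_H + Q_C/T_C = 1.36 kJ/K (> 0, since η = 0.256 < η_Carnot = 0.809).

ΔS_univ ≈ 1.36 kJ/K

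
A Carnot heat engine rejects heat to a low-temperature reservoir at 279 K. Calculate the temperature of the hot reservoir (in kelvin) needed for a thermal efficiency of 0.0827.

T_H ≈ 304 K

From η = 1 − T_C/T_H, solving for T_H gives T_H = T_C/(1 − η) = 279.00/(1 − 0.0827) = 304 K.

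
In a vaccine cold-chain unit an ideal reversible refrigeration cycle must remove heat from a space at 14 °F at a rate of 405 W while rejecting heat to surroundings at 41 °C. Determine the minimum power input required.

Ẇ_in ≈ 78.5 W

T_H = 41 °C → 41 + 273.15 = 314.15 K.
T_C = 14 °F → (14 − 32) × 5/9 = -10.00 °C = 263.15 K.
For a reversible refrigerator, COP_R = T_C/(T_H − T_C) = 263.15/51.00 = 5.1598.
W = Q_C/COP_R = 405/5.1598 = 78.5 W.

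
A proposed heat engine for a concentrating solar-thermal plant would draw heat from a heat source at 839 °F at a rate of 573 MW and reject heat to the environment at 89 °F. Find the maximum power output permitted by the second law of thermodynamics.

T_H = 839 °F → (839 − 32) × 5/9 = 448.33 °C = 721.48 K.
T_C = 89 °F → (89 − 32) × 5/9 = 31.67 °C = 304.82 K.
By the Carnot theorem, η_max = 1 − T_C/T_H = 1 − 304.82/721.48 = 0.5775.
W_max = η_max · Q_H = 0.5775 × 573 = 330.9 MW.

Ẇ_max ≈ 330.9 MW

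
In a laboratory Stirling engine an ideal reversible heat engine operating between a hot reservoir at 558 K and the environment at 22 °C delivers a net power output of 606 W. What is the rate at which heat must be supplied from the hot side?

T_C = 22 °C → 22 + 273.15 = 295.15 K.
The Carnot efficiency is η = 1 − T_C/T_H = 1 − 295.15/558.00 = 0.4711.
Q_H = W/η = 606/0.4711 = 1286 W.

Q̇_H ≈ 1286 W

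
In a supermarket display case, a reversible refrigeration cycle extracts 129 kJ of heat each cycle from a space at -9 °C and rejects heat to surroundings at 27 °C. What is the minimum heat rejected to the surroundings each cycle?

Q_H ≈ 146.6 kJ

T_H = 27 °C → 27 + 273.15 = 300.15 K.
T_C = -9 °C → -9 + 273.15 = 264.15 K.
For a reversible cycle Q_H/Q_C = T_H/T_C, so Q_H = Q_C·T_H/T_C = 129 × 300.15/264.15 = 146.6 kJ.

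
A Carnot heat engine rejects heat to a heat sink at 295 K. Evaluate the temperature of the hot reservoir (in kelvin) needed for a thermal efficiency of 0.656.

From η = 1 − T_C/T_H, solving for T_H gives T_H = T_C/(1 − η) = 295.00/(1 − 0.656) = 857.6 K.

T_H ≈ 857.6 K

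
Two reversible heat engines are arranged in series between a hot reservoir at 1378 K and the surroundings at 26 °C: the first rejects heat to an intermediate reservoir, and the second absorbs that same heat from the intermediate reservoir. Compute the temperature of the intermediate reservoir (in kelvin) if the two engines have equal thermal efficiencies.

T_C = 26 °C → 26 + 273.15 = 299.15 K.
Equal efficiencies require 1 − T_m/T_H = 1 − T_C/T_m, i.e. T_m/T_H = T_C/T_m, so T_m = √(T_H·T_C) = √(1378.00 × 299.15) = 642 K.

T_m ≈ 642 K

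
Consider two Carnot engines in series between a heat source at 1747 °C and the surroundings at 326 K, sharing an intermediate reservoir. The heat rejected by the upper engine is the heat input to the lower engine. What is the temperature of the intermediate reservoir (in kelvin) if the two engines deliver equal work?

T_H = 1747 °C → 1747 + 273.15 = 2020.15 K.
For reversible stages Q_m = Q_H·(T_m/T_H). Setting W₁ = Q_H(1 − T_m/T_H) equal to W₂ = Q_m(1 − T_C/T_m) = Q_H·(T_m − T_C)/T_H gives T_H − T_m = T_m − T_C, so T_m = (T_H + T_C)/2 = (2020.15 + 326.00)/2 = 1170 K.

T_m ≈ 1170 K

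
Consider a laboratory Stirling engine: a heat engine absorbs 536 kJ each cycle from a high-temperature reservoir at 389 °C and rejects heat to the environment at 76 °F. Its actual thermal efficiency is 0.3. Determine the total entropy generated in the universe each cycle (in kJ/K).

T_H = 389 °C → 389 + 273.15 = 662.15 K.
T_C = 76 °F → (76 − 32) × 5/9 = 24.44 °C = 297.59 K.
W = η·Q_H = 0.3 × 536 = 160.8 kJ, so Q_C = Q_H − W = 375.2 kJ.
The hot reservoir loses entropy Q_H/T_H = 536/662.15 = 0.8095 kJ/K; the cold reservoir gains Q_C/T_C = 375.2/297.59 = 1.261 kJ/K.
ΔS_univ = −Q_H/T_H + Q_C/T_C = 0.451 kJ/K (> 0, since η = 0.3 < η_Carnot = 0.551).

ΔS_univ ≈ 0.451 kJ/K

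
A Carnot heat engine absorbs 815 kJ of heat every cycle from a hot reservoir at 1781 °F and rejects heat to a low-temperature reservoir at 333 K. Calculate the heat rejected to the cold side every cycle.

T_H = 1781 °F → (1781 − 32) × 5/9 = 971.67 °C = 1244.82 K.
η_rev = 1 − T_C/T_H = 1 − 333.00/1244.82 = 0.7325.
For a reversible cycle Q_C/Q_H = T_C/T_H, so Q_C = 815 × 333.00/1244.82 = 218 kJ.

Q_C ≈ 218 kJ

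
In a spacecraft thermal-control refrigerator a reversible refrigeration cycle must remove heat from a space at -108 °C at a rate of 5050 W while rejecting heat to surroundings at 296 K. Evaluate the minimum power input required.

Ẇ_in ≈ 4000 W

T_C = -108 °C → -108 + 273.15 = 165.15 K.
The reversible coefficient of performance is COP_R = T_C/(T_H − T_C) = 165.15/130.85 = 1.2621.
W = Q_C/COP_R = 5050/1.2621 = 4000 W.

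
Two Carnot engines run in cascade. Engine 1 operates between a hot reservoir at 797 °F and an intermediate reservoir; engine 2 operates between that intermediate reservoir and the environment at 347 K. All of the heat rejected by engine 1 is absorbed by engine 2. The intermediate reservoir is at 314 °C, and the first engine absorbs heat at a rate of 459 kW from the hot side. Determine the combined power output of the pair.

T_H = 797 °F → (797 − 32) × 5/9 = 425.00 °C = 698.15 K.
Two reversible stages in series are equivalent to a single Carnot engine between T_H and T_C, so η_total = 1 − T_C/T_H = 1 − 347.00/698.15 = 0.5030.
W_total = η_total · Q_H = 0.5030 × 459 = 231 kW.

Ẇ_total ≈ 231 kW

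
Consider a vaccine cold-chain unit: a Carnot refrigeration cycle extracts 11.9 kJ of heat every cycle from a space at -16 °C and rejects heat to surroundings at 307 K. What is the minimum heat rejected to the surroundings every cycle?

T_C = -16 °C → -16 + 273.15 = 257.15 K.
For a reversible cycle Q_H/Q_C = T_H/T_C, so Q_H = Q_C·T_H/T_C = 11.9 × 307.00/257.15 = 14.2 kJ.

Q_H ≈ 14.2 kJ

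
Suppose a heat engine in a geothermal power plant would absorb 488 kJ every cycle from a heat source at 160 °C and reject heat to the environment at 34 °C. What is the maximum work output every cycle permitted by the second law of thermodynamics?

W_max ≈ 142.0 kJ

T_H = 160 °C → 160 + 273.15 = 433.15 K.
T_C = 34 °C → 34 + 273.15 = 307.15 K.
The upper bound on efficiency is η_max = 1 − T_C/T_H = 1 − 307.15/433.15 = 0.2909.
W_max = η_max · Q_H = 0.2909 × 488 = 142.0 kJ.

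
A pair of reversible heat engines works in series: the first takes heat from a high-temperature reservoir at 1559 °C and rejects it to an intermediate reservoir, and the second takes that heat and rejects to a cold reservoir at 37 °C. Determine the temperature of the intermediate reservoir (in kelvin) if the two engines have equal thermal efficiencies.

T_m ≈ 753.8 K

T_H = 1559 °C → 1559 + 273.15 = 1832.15 K.
T_C = 37 °C → 37 + 273.15 = 310.15 K.
Equal efficiencies require 1 − T_m/T_H = 1 − T_C/T_m, i.e. T_m/T_H = T_C/T_m, so T_m = √(T_H·T_C) = √(1832.15 × 310.15) = 753.8 K.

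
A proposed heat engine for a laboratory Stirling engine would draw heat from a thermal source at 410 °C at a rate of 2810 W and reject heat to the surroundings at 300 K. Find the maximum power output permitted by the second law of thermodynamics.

T_H = 410 °C → 410 + 273.15 = 683.15 K.
By the Carnot theorem, η_max = 1 − T_C/T_H = 1 − 300.00/683.15 = 0.5609.
W_max = η_max · Q_H = 0.5609 × 2810 = 1580 W.

Ẇ_max ≈ 1580 W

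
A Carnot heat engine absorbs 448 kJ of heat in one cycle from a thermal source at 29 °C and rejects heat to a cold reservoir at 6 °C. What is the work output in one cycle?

T_H = 29 °C → 29 + 273.15 = 302.15 K.
T_C = 6 °C → 6 + 273.15 = 279.15 K.
For a reversible engine, η = 1 − T_C/T_H = 1 − 279.15/302.15 = 0.0761.
W = η·Q_H = 0.0761 × 448 = 34.1 kJ.

W ≈ 34.1 kJ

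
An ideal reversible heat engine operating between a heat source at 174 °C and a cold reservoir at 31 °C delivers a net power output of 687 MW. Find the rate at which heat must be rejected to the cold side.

Q̇_C ≈ 1461 MW

T_H = 174 °C → 174 + 273.15 = 447.15 K.
T_C = 31 °C → 31 + 273.15 = 304.15 K.
Carnot efficiency: η = 1 − T_C/T_H = 1 − 304.15/447.15 = 0.3198.
Since Q_C/Q_H = T_C/T_H and Q_H = W/η, Q_C = W·T_C/(T_H − T_C) = 687 × 304.15/143.00 = 1461 MW.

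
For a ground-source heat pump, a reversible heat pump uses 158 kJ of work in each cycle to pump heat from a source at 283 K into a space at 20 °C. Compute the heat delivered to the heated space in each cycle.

Q_H ≈ 4560 kJ

T_H = 20 °C → 20 + 273.15 = 293.15 K.
For a reversible heat pump, COP_HP = T_H/(T_H − T_C) = 293.15/10.15 = 28.8818.
Q_H = COP_HP · W = 28.8818 × 158 = 4560 kJ.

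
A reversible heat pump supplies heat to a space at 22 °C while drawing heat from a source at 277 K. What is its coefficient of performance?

COP_HP ≈ 16.3

T_H = 22 °C → 22 + 273.15 = 295.15 K.
Reversible heating COP: COP_HP = T_H/(T_H − T_C) = 295.15/(295.15 − 277.00) = 16.3.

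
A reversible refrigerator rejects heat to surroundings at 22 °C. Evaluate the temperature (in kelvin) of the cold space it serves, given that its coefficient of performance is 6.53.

T_C ≈ 256 K

T_H = 22 °C → 22 + 273.15 = 295.15 K.
COP_R = T_C/(T_H − T_C) ⇒ T_C = T_H·COP_R/(1 + COP_R) = 295.15 × 6.53/(1 + 6.53) = 256 K.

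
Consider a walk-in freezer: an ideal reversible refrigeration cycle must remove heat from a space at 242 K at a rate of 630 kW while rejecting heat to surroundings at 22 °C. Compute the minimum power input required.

T_H = 22 °C → 22 + 273.15 = 295.15 K.
For a reversible refrigerator, COP_R = T_C/(T_H − T_C) = 242.00/53.15 = 4.5532.
W = Q_C/COP_R = 630/4.5532 = 138 kW.

Ẇ_in ≈ 138 kW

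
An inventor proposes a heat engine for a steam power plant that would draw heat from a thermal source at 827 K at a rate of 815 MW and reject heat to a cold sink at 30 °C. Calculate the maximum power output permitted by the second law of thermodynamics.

T_C = 30 °C → 30 + 273.15 = 303.15 K.
By the Carnot theorem, η_max = 1 − T_C/T_H = 1 − 303.15/827.00 = 0.6334.
W_max = η_max · Q_H = 0.6334 × 815 = 516 MW.

Ẇ_max ≈ 516 MW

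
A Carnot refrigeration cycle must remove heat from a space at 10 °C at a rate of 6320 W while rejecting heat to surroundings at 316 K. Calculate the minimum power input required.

T_C = 10 °C → 10 + 273.15 = 283.15 K.
Carnot COP: COP_R = T_C/(T_H − T_C) = 283.15/32.85 = 8.6195.
W = Q_C/COP_R = 6320/8.6195 = 733 W.

Ẇ_in ≈ 733 W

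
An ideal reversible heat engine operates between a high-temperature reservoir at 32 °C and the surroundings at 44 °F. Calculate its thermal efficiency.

η ≈ 0.0830

T_H = 32 °C → 32 + 273.15 = 305.15 K.
T_C = 44 °F → (44 − 32) × 5/9 = 6.67 °C = 279.82 K.
For a reversible engine, η = 1 − T_C/T_H = 1 − 279.82/305.15 = 0.0830.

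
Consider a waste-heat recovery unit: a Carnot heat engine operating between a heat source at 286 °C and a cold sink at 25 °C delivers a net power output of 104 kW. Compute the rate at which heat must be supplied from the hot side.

Q̇_H ≈ 223 kW

T_H = 286 °C → 286 + 273.15 = 559.15 K.
T_C = 25 °C → 25 + 273.15 = 298.15 K.
Since the cycle is reversible, η = 1 − T_C/T_H = 1 − 298.15/559.15 = 0.4668.
Q_H = W/η = 104/0.4668 = 223 kW.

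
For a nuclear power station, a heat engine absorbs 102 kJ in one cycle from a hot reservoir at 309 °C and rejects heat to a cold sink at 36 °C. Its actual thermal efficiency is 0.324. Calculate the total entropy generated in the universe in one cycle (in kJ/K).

T_H = 309 °C → 309 + 273.15 = 582.15 K.
T_C = 36 °C → 36 + 273.15 = 309.15 K.
W = η·Q_H = 0.324 × 102 = 33.05 kJ, so Q_C = Q_H − W = 68.95 kJ.
Reservoir entropy changes: ΔS_H = −Q_H/T_H = −102/582.15 = -0.1752 kJ/K and ΔS_C = +Q_C/T_C = 68.95/309.15 = 0.2230 kJ/K.
ΔS_univ = −Q_H/T_H + Q_C/T_C = 0.04782 kJ/K (> 0, since η = 0.324 < η_Carnot = 0.469).

ΔS_univ ≈ 0.04782 kJ/K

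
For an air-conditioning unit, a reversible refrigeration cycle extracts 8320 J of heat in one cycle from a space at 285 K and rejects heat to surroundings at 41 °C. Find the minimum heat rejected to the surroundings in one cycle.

T_H = 41 °C → 41 + 273.15 = 314.15 K.
For a reversible cycle Q_H/Q_C = T_H/T_C, so Q_H = Q_C·T_H/T_C = 8320 × 314.15/285.00 = 9171 J.

Q_H ≈ 9171 J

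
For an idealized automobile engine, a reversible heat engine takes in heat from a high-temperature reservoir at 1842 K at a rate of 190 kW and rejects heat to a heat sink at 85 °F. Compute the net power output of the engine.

Ẇ ≈ 158.8 kW

T_C = 85 °F → (85 − 32) × 5/9 = 29.44 °C = 302.59 K.
For a reversible engine, η = 1 − T_C/T_H = 1 − 302.59/1842.00 = 0.8357.
W = η·Q_H = 0.8357 × 190 = 158.8 kW.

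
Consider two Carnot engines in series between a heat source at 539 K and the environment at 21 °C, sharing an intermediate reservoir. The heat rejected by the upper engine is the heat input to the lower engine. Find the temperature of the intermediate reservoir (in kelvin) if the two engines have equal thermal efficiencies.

T_C = 21 °C → 21 + 273.15 = 294.15 K.
Equal efficiencies require 1 − T_m/T_H = 1 − T_C/T_m, i.e. T_m/T_H = T_C/T_m, so T_m = √(T_H·T_C) = √(539.00 × 294.15) = 398.2 K.

T_m ≈ 398.2 K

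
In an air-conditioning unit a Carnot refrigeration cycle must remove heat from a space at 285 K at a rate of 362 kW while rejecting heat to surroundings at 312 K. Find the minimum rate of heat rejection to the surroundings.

For a reversible cycle Q_H/Q_C = T_H/T_C, so Q_H = Q_C·T_H/T_C = 362 × 312.00/285.00 = 396 kW.

Q̇_H ≈ 396 kW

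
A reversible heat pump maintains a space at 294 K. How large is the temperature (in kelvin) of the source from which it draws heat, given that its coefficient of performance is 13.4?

COP_HP = T_H/(T_H − T_C) ⇒ T_C = T_H·(COP_HP − 1)/COP_HP = 294.00 × (13.4 − 1)/13.4 = 272 K.

T_C ≈ 272 K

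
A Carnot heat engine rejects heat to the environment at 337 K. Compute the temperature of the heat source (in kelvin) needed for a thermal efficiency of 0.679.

T_H ≈ 1050 K

From η = 1 − T_C/T_H, solving for T_H gives T_H = T_C/(1 − η) = 337.00/(1 − 0.679) = 1050 K.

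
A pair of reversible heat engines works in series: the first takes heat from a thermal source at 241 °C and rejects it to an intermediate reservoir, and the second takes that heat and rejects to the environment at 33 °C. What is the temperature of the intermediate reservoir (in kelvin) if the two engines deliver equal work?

T_H = 241 °C → 241 + 273.15 = 514.15 K.
T_C = 33 °C → 33 + 273.15 = 306.15 K.
For reversible stages Q_m = Q_H·(T_m/T_H). Setting W₁ = Q_H(1 − T_m/T_H) equal to W₂ = Q_m(1 − T_C/T_m) = Q_H·(T_m − T_C)/T_H gives T_H − T_m = T_m − T_C, so T_m = (T_H + T_C)/2 = (514.15 + 306.15)/2 = 410.1 K.

T_m ≈ 410.1 K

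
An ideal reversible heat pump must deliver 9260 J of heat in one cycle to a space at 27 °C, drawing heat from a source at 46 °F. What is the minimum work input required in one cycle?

W_in ≈ 593 J

T_H = 27 °C → 27 + 273.15 = 300.15 K.
T_C = 46 °F → (46 − 32) × 5/9 = 7.78 °C = 280.93 K.
Reversible heating COP: COP_HP = T_H/(T_H − T_C) = 300.15/19.22 = 15.6147.
W = Q_H/COP_HP = 9260/15.6147 = 593 J.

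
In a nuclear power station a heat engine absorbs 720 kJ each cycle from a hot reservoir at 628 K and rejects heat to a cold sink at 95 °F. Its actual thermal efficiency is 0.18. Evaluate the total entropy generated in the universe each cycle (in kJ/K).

T_C = 95 °F → (95 − 32) × 5/9 = 35.00 °C = 308.15 K.
W = η·Q_H = 0.18 × 720 = 129.6 kJ, so Q_C = Q_H − W = 590.4 kJ.
Entropy balance on the reservoirs: −Q_H/T_H = -1.146 kJ/K, +Q_C/T_C = 1.916 kJ/K.
ΔS_univ = −Q_H/T_H + Q_C/T_C = 0.769 kJ/K (> 0, since η = 0.18 < η_Carnot = 0.509).

ΔS_univ ≈ 0.769 kJ/K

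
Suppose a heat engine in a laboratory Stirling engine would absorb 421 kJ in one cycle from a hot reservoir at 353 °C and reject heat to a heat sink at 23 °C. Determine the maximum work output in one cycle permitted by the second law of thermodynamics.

W_max ≈ 221.9 kJ

T_H = 353 °C → 353 + 273.15 = 626.15 K.
T_C = 23 °C → 23 + 273.15 = 296.15 K.
By the Carnot theorem, η_max = 1 − T_C/T_H = 1 − 296.15/626.15 = 0.5270.
W_max = η_max · Q_H = 0.5270 × 421 = 221.9 kJ.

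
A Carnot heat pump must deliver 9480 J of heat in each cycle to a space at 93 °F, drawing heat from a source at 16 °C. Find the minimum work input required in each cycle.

T_H = 93 °F → (93 − 32) × 5/9 = 33.89 °C = 307.04 K.
T_C = 16 °C → 16 + 273.15 = 289.15 K.
Reversible heating COP: COP_HP = T_H/(T_H − T_C) = 307.04/17.89 = 17.1637.
W = Q_H/COP_HP = 9480/17.1637 = 552 J.

W_in ≈ 552 J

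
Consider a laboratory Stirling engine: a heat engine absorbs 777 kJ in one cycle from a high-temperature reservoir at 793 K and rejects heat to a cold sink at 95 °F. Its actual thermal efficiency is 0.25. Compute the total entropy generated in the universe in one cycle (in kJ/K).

ΔS_univ ≈ 0.9113 kJ/K

T_C = 95 °F → (95 − 32) × 5/9 = 35.00 °C = 308.15 K.
W = η·Q_H = 0.25 × 777 = 194.2 kJ, so Q_C = Q_H − W = 582.8 kJ.
Entropy balance on the reservoirs: −Q_H/T_H = -0.9798 kJ/K, +Q_C/T_C = 1.891 kJ/K.
ΔS_univ = −Q_H/T_H + Q_C/T_C = 0.9113 kJ/K (> 0, since η = 0.25 < η_Carnot = 0.611).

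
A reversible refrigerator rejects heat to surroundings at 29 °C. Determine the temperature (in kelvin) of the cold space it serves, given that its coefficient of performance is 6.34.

T_C ≈ 261 K

T_H = 29 °C → 29 + 273.15 = 302.15 K.
COP_R = T_C/(T_H − T_C) ⇒ T_C = T_H·COP_R/(1 + COP_R) = 302.15 × 6.34/(1 + 6.34) = 261 K.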